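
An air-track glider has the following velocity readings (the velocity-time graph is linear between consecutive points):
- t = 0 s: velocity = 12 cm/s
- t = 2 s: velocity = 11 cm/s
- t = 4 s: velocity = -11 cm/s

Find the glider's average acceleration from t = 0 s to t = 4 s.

-5.75 cm/s²

Average acceleration = Δv/Δt = (-11 − 12)/(4 − 0) = -5.75 cm/s².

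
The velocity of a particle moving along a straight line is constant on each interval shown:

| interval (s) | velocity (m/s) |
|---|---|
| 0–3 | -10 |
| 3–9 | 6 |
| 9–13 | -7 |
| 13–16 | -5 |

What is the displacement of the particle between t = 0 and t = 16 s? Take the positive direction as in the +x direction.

Net displacement equals the area under the velocity-time graph (areas below the axis count negative).
0–3 s: -10 × 3 = -30 m
3–9 s: 6 × 6 = 36 m
9–13 s: -7 × 4 = -28 m
13–16 s: -5 × 3 = -15 m
Net displacement = -37 m

-37 m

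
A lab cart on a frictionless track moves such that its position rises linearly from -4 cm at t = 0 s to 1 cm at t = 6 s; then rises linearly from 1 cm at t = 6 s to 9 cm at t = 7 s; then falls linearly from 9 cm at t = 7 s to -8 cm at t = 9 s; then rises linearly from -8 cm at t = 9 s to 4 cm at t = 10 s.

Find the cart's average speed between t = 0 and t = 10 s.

4.2 cm/s

Average speed = (total path length)/(elapsed time); on a piecewise-linear x-t graph the path length is Σ|Δx|.
0–6 s: |Δx| = |1 − -4| = 5 cm
6–7 s: |Δx| = |9 − 1| = 8 cm
7–9 s: |Δx| = |-8 − 9| = 17 cm
9–10 s: |Δx| = |4 − -8| = 12 cm
Total path = 42 cm; average speed = 42/10 = 4.2 cm/s.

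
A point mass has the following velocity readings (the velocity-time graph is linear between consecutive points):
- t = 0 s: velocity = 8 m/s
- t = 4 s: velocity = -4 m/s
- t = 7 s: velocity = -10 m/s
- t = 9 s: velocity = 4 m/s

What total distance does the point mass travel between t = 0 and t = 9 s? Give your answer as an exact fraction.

Total distance travelled is ∫|v| dt — sum the magnitudes of each area piece.
0–4 s: v = 0 at t = 8/3 s; triangle areas 32/3 + 8/3 = 40/3 m
4–7 s: |½(-4 + -10)(3)| = 21 m
7–9 s: v = 0 at t = 59/7 s; triangle areas 50/7 + 8/7 = 58/7 m
Total distance = 895/21 m

895/21 m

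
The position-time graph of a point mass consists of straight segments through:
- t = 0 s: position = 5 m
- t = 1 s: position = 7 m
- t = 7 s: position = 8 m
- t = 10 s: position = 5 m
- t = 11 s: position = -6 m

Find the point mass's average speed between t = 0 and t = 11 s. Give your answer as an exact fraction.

17/11 m/s

Average speed = (total path length)/(elapsed time); on a piecewise-linear x-t graph the path length is Σ|Δx|.
0–1 s: |Δx| = |7 − 5| = 2 m
1–7 s: |Δx| = |8 − 7| = 1 m
7–10 s: |Δx| = |5 − 8| = 3 m
10–11 s: |Δx| = |-6 − 5| = 11 m
Total path = 17 m; average speed = 17/11 = 17/11 m/s.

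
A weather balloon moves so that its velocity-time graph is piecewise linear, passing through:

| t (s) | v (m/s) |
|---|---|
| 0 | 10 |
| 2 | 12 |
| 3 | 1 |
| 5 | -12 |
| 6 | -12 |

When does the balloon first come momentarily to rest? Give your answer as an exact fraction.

v changes sign on 3–5 s (from 1 to -12); the graph is linear there, so v = 0 at t = 3 + (-1)·(5 − 3)/(-12 − 1) = 41/13 s.

t = 41/13 s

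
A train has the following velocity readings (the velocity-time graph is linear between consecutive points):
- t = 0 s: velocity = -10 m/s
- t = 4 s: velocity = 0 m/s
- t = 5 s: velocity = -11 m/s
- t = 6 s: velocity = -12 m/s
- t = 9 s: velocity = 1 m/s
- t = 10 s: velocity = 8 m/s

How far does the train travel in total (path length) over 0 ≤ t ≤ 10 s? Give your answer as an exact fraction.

757/13 m

Distance (not displacement) is the total path length: add the absolute areas under v-t.
0–4 s: |½(-10 + 0)(4)| = 20 m
4–5 s: |½(0 + -11)(1)| = 5.5 m
5–6 s: |½(-11 + -12)(1)| = 11.5 m
6–9 s: v = 0 at t = 114/13 s; triangle areas 216/13 + 3/26 = 435/26 m
9–10 s: |½(1 + 8)(1)| = 4.5 m
Total distance = 757/13 m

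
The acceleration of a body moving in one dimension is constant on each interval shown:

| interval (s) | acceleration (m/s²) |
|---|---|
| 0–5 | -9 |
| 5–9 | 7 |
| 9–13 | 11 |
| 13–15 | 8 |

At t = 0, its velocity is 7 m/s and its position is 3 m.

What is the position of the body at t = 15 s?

-38.5 m

On each constant-a segment, Δv = aΔt and Δx = v₀Δt + ½aΔt²; chain segment to segment.
0–5 s: v starts 7 m/s; Δx = 7·5 + ½·-9·5² = -77.5 m; v ends -38 m/s.
5–9 s: v starts -38 m/s; Δx = -38·4 + ½·7·4² = -96 m; v ends -10 m/s.
9–13 s: v starts -10 m/s; Δx = -10·4 + ½·11·4² = 48 m; v ends 34 m/s.
13–15 s: v starts 34 m/s; Δx = 34·2 + ½·8·2² = 84 m; v ends 50 m/s.
x(15) = 3 + Σ Δx = -38.5 m.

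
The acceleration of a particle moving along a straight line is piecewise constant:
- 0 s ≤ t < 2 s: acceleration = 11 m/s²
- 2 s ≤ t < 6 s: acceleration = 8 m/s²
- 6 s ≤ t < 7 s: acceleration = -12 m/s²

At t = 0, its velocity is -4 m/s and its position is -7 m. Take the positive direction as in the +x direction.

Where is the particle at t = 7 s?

187 m

On each constant-a segment, Δv = aΔt and Δx = v₀Δt + ½aΔt²; chain segment to segment.
0–2 s: v starts -4 m/s; Δx = -4·2 + ½·11·2² = 14 m; v ends 18 m/s.
2–6 s: v starts 18 m/s; Δx = 18·4 + ½·8·4² = 136 m; v ends 50 m/s.
6–7 s: v starts 50 m/s; Δx = 50·1 + ½·-12·1² = 44 m; v ends 38 m/s.
x(7) = -7 + Σ Δx = 187 m.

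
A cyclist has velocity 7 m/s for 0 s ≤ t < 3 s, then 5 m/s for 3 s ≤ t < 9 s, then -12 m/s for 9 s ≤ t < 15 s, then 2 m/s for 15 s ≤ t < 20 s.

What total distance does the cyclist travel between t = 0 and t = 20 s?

133 m

Total distance travelled is ∫|v| dt — sum the magnitudes of each area piece.
0–3 s: |7| × 3 = 21 m
3–9 s: |5| × 6 = 30 m
9–15 s: |-12| × 6 = 72 m
15–20 s: |2| × 5 = 10 m
Total distance = 133 m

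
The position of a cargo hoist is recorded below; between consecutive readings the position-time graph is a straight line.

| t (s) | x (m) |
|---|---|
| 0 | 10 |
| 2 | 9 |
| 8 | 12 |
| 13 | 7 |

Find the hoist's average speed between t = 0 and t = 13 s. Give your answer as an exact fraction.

Average speed = (total path length)/(elapsed time); on a piecewise-linear x-t graph the path length is Σ|Δx|.
0–2 s: |Δx| = |9 − 10| = 1 m
2–8 s: |Δx| = |12 − 9| = 3 m
8–13 s: |Δx| = |7 − 12| = 5 m
Total path = 9 m; average speed = 9/13 = 9/13 m/s.

9/13 m/s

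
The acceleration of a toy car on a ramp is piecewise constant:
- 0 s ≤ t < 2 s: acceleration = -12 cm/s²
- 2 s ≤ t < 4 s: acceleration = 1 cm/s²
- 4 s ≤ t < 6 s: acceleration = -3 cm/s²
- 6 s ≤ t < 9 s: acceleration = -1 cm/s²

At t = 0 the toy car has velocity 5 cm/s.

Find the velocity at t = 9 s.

Δv equals the area under the a-t graph; then v = v₀ + Δv.
0–2 s: -12 × 2 = -24 cm/s
2–4 s: 1 × 2 = 2 cm/s
4–6 s: -3 × 2 = -6 cm/s
6–9 s: -1 × 3 = -3 cm/s
Δv = -31 cm/s, so v(9) = 5 + (-31) = -26 cm/s.

-26 cm/s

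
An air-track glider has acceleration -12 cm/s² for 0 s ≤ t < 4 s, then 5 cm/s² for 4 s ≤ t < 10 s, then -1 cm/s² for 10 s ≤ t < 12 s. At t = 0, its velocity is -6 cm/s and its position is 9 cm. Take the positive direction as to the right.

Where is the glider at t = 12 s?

On each constant-a segment, Δv = aΔt and Δx = v₀Δt + ½aΔt²; chain segment to segment.
0–4 s: v starts -6 cm/s; Δx = -6·4 + ½·-12·4² = -120 cm; v ends -54 cm/s.
4–10 s: v starts -54 cm/s; Δx = -54·6 + ½·5·6² = -234 cm; v ends -24 cm/s.
10–12 s: v starts -24 cm/s; Δx = -24·2 + ½·-1·2² = -50 cm; v ends -26 cm/s.
x(12) = 9 + Σ Δx = -395 cm.

-395 cm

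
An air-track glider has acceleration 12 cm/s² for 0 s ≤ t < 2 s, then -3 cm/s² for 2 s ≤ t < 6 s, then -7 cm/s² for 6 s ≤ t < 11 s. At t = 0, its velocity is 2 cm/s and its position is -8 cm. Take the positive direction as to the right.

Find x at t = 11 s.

On each constant-a segment, Δv = aΔt and Δx = v₀Δt + ½aΔt²; chain segment to segment.
0–2 s: v starts 2 cm/s; Δx = 2·2 + ½·12·2² = 28 cm; v ends 26 cm/s.
2–6 s: v starts 26 cm/s; Δx = 26·4 + ½·-3·4² = 80 cm; v ends 14 cm/s.
6–11 s: v starts 14 cm/s; Δx = 14·5 + ½·-7·5² = -17.5 cm; v ends -21 cm/s.
x(11) = -8 + Σ Δx = 82.5 cm.

82.5 cm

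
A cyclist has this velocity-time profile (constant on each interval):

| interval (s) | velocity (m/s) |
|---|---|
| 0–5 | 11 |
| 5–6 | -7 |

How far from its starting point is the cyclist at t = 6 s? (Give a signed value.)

48 m

Net displacement equals the area under the velocity-time graph (areas below the axis count negative).
0–5 s: 11 × 5 = 55 m
5–6 s: -7 × 1 = -7 m
Net displacement = 48 m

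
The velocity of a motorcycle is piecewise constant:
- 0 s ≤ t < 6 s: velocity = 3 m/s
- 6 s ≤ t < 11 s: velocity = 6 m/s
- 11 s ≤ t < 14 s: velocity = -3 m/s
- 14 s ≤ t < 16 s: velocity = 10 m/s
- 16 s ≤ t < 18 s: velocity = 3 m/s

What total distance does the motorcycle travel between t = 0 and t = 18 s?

Distance (not displacement) is the total path length: add the absolute areas under v-t.
0–6 s: |3| × 6 = 18 m
6–11 s: |6| × 5 = 30 m
11–14 s: |-3| × 3 = 9 m
14–16 s: |10| × 2 = 20 m
16–18 s: |3| × 2 = 6 m
Total distance = 83 m

83 m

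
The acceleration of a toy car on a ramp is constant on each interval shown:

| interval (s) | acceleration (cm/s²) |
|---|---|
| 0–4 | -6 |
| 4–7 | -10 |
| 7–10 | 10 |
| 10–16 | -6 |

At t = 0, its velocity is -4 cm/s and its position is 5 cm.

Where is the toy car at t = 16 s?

On each constant-a segment, Δv = aΔt and Δx = v₀Δt + ½aΔt²; chain segment to segment.
0–4 s: v starts -4 cm/s; Δx = -4·4 + ½·-6·4² = -64 cm; v ends -28 cm/s.
4–7 s: v starts -28 cm/s; Δx = -28·3 + ½·-10·3² = -129 cm; v ends -58 cm/s.
7–10 s: v starts -58 cm/s; Δx = -58·3 + ½·10·3² = -129 cm; v ends -28 cm/s.
10–16 s: v starts -28 cm/s; Δx = -28·6 + ½·-6·6² = -276 cm; v ends -64 cm/s.
x(16) = 5 + Σ Δx = -593 cm.

-593 cm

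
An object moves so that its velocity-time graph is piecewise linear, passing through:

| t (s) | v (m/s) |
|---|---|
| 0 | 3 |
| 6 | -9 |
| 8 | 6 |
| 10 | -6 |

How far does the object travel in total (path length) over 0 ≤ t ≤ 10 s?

36.3 m

Total distance travelled is ∫|v| dt — sum the magnitudes of each area piece.
0–6 s: v = 0 at t = 1.5 s; triangle areas 2.25 + 20.25 = 22.5 m
6–8 s: v = 0 at t = 7.2 s; triangle areas 5.4 + 2.4 = 7.8 m
8–10 s: v = 0 at t = 9 s; triangle areas 3 + 3 = 6 m
Total distance = 36.3 m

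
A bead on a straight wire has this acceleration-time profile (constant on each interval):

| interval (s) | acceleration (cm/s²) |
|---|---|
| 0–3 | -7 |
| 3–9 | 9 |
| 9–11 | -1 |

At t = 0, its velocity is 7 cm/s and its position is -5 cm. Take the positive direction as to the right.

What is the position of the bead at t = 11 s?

On each constant-a segment, Δv = aΔt and Δx = v₀Δt + ½aΔt²; chain segment to segment.
0–3 s: v starts 7 cm/s; Δx = 7·3 + ½·-7·3² = -10.5 cm; v ends -14 cm/s.
3–9 s: v starts -14 cm/s; Δx = -14·6 + ½·9·6² = 78 cm; v ends 40 cm/s.
9–11 s: v starts 40 cm/s; Δx = 40·2 + ½·-1·2² = 78 cm; v ends 38 cm/s.
x(11) = -5 + Σ Δx = 140.5 cm.

140.5 cm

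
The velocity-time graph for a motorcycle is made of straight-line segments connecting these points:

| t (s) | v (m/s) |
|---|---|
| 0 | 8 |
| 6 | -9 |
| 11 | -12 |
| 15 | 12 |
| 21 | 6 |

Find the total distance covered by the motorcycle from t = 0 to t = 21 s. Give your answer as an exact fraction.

5307/34 m

Total distance travelled is ∫|v| dt — sum the magnitudes of each area piece.
0–6 s: v = 0 at t = 48/17 s; triangle areas 192/17 + 243/17 = 435/17 m
6–11 s: |½(-9 + -12)(5)| = 52.5 m
11–15 s: v = 0 at t = 13 s; triangle areas 12 + 12 = 24 m
15–21 s: |½(12 + 6)(6)| = 54 m
Total distance = 5307/34 m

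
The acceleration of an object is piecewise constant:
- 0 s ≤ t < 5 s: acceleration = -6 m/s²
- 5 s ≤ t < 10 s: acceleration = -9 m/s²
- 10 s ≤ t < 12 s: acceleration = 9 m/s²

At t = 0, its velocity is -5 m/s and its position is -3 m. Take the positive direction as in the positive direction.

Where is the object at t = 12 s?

On each constant-a segment, Δv = aΔt and Δx = v₀Δt + ½aΔt²; chain segment to segment.
0–5 s: v starts -5 m/s; Δx = -5·5 + ½·-6·5² = -100 m; v ends -35 m/s.
5–10 s: v starts -35 m/s; Δx = -35·5 + ½·-9·5² = -287.5 m; v ends -80 m/s.
10–12 s: v starts -80 m/s; Δx = -80·2 + ½·9·2² = -142 m; v ends -62 m/s.
x(12) = -3 + Σ Δx = -532.5 m.

-532.5 m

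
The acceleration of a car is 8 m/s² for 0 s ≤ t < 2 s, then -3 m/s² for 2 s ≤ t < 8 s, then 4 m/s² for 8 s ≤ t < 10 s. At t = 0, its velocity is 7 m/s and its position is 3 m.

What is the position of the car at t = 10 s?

On each constant-a segment, Δv = aΔt and Δx = v₀Δt + ½aΔt²; chain segment to segment.
0–2 s: v starts 7 m/s; Δx = 7·2 + ½·8·2² = 30 m; v ends 23 m/s.
2–8 s: v starts 23 m/s; Δx = 23·6 + ½·-3·6² = 84 m; v ends 5 m/s.
8–10 s: v starts 5 m/s; Δx = 5·2 + ½·4·2² = 18 m; v ends 13 m/s.
x(10) = 3 + Σ Δx = 135 m.

135 m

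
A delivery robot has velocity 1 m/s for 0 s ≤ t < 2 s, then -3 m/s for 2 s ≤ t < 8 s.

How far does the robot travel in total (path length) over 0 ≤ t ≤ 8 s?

20 m

Total distance travelled is ∫|v| dt — sum the magnitudes of each area piece.
0–2 s: |1| × 2 = 2 m
2–8 s: |-3| × 6 = 18 m
Total distance = 20 m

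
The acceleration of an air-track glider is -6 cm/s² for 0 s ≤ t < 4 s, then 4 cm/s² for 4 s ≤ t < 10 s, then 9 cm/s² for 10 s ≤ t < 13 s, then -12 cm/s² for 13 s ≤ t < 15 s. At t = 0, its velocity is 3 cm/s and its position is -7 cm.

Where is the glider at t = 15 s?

On each constant-a segment, Δv = aΔt and Δx = v₀Δt + ½aΔt²; chain segment to segment.
0–4 s: v starts 3 cm/s; Δx = 3·4 + ½·-6·4² = -36 cm; v ends -21 cm/s.
4–10 s: v starts -21 cm/s; Δx = -21·6 + ½·4·6² = -54 cm; v ends 3 cm/s.
10–13 s: v starts 3 cm/s; Δx = 3·3 + ½·9·3² = 49.5 cm; v ends 30 cm/s.
13–15 s: v starts 30 cm/s; Δx = 30·2 + ½·-12·2² = 36 cm; v ends 6 cm/s.
x(15) = -7 + Σ Δx = -11.5 cm.

-11.5 cm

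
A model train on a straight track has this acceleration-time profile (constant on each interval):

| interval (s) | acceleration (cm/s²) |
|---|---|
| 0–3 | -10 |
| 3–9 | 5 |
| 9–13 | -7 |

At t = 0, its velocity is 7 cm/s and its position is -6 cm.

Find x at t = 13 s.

-106 cm

On each constant-a segment, Δv = aΔt and Δx = v₀Δt + ½aΔt²; chain segment to segment.
0–3 s: v starts 7 cm/s; Δx = 7·3 + ½·-10·3² = -24 cm; v ends -23 cm/s.
3–9 s: v starts -23 cm/s; Δx = -23·6 + ½·5·6² = -48 cm; v ends 7 cm/s.
9–13 s: v starts 7 cm/s; Δx = 7·4 + ½·-7·4² = -28 cm; v ends -21 cm/s.
x(13) = -6 + Σ Δx = -106 cm.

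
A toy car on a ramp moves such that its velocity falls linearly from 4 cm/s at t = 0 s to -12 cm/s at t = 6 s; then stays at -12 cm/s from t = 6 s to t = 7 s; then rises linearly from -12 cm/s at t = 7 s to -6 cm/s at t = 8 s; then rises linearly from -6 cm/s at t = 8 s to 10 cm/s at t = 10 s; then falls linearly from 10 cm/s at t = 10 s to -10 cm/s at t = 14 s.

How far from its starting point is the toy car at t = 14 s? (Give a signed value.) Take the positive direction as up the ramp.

Displacement is the signed area under the v-t curve.
0–6 s: ½(4 + -12)(6) = -24 cm
6–7 s: -12 × 1 = -12 cm
7–8 s: ½(-12 + -6)(1) = -9 cm
8–10 s: ½(-6 + 10)(2) = 4 cm
10–14 s: ½(10 + -10)(4) = 0 cm
Net displacement = -41 cm

-41 cm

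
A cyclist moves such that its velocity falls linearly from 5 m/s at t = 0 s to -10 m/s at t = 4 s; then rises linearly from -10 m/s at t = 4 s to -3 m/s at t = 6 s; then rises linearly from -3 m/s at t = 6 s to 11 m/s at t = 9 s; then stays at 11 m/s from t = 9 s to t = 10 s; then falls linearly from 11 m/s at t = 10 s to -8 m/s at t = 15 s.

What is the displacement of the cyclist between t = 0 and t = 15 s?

7.5 m

Net displacement equals the area under the velocity-time graph (areas below the axis count negative).
0–4 s: ½(5 + -10)(4) = -10 m
4–6 s: ½(-10 + -3)(2) = -13 m
6–9 s: ½(-3 + 11)(3) = 12 m
9–10 s: 11 × 1 = 11 m
10–15 s: ½(11 + -8)(5) = 7.5 m
Net displacement = 7.5 m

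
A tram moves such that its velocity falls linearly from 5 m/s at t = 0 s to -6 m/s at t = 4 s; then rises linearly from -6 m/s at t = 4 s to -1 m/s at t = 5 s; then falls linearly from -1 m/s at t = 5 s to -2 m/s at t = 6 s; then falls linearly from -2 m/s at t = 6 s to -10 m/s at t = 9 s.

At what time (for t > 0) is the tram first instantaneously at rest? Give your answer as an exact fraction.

t = 20/11 s

v changes sign on 0–4 s (from 5 to -6); the graph is linear there, so v = 0 at t = 0 + (-5)·(4 − 0)/(-6 − 5) = 20/11 s.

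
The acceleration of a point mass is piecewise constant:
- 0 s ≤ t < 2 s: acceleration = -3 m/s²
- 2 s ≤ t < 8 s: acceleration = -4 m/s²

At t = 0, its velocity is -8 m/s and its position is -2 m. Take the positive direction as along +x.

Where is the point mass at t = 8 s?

On each constant-a segment, Δv = aΔt and Δx = v₀Δt + ½aΔt²; chain segment to segment.
0–2 s: v starts -8 m/s; Δx = -8·2 + ½·-3·2² = -22 m; v ends -14 m/s.
2–8 s: v starts -14 m/s; Δx = -14·6 + ½·-4·6² = -156 m; v ends -38 m/s.
x(8) = -2 + Σ Δx = -180 m.

-180 m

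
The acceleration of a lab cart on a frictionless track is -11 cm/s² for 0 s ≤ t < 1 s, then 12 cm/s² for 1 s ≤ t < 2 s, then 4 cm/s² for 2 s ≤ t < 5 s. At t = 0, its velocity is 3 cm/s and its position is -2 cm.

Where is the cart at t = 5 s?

23.5 cm

On each constant-a segment, Δv = aΔt and Δx = v₀Δt + ½aΔt²; chain segment to segment.
0–1 s: v starts 3 cm/s; Δx = 3·1 + ½·-11·1² = -2.5 cm; v ends -8 cm/s.
1–2 s: v starts -8 cm/s; Δx = -8·1 + ½·12·1² = -2 cm; v ends 4 cm/s.
2–5 s: v starts 4 cm/s; Δx = 4·3 + ½·4·3² = 30 cm; v ends 16 cm/s.
x(5) = -2 + Σ Δx = 23.5 cm.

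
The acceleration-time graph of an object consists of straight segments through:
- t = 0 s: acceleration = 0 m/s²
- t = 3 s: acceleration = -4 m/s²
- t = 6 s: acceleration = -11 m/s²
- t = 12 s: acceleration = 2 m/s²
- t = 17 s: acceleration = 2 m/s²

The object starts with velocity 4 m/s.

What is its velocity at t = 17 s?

Δv equals the area under the a-t graph; then v = v₀ + Δv.
0–3 s: ½(0 + -4)(3) = -6 m/s
3–6 s: ½(-4 + -11)(3) = -22.5 m/s
6–12 s: ½(-11 + 2)(6) = -27 m/s
12–17 s: 2 × 5 = 10 m/s
Δv = -45.5 m/s, so v(17) = 4 + (-45.5) = -41.5 m/s.

-41.5 m/s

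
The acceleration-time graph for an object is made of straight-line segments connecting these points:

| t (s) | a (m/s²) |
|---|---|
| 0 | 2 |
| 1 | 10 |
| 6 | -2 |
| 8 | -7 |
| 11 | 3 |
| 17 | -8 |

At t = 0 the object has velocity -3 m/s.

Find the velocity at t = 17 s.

Δv equals the area under the a-t graph; then v = v₀ + Δv.
0–1 s: ½(2 + 10)(1) = 6 m/s
1–6 s: ½(10 + -2)(5) = 20 m/s
6–8 s: ½(-2 + -7)(2) = -9 m/s
8–11 s: ½(-7 + 3)(3) = -6 m/s
11–17 s: ½(3 + -8)(6) = -15 m/s
Δv = -4 m/s, so v(17) = -3 + (-4) = -7 m/s.

-7 m/s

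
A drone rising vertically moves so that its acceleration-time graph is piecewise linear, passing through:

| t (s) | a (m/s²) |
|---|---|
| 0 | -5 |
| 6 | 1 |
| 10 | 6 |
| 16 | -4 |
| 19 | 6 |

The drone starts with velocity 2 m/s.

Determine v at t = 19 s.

Δv equals the area under the a-t graph; then v = v₀ + Δv.
0–6 s: ½(-5 + 1)(6) = -12 m/s
6–10 s: ½(1 + 6)(4) = 14 m/s
10–16 s: ½(6 + -4)(6) = 6 m/s
16–19 s: ½(-4 + 6)(3) = 3 m/s
Δv = 11 m/s, so v(19) = 2 + (11) = 13 m/s.

13 m/s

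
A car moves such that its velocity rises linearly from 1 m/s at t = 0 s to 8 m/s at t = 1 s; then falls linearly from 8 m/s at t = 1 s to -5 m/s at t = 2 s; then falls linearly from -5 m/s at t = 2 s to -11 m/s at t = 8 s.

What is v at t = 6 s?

On 2–8 s the graph is linear from -5 to -11 m/s: v(6) = -5 + (-11 − -5)·(6 − 2)/(8 − 2) = -9 m/s.

-9 m/s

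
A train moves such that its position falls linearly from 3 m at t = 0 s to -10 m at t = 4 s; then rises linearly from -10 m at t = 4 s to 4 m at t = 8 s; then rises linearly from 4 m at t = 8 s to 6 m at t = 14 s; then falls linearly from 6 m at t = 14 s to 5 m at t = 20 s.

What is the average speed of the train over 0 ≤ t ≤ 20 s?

1.5 m/s

Average speed = (total path length)/(elapsed time); on a piecewise-linear x-t graph the path length is Σ|Δx|.
0–4 s: |Δx| = |-10 − 3| = 13 m
4–8 s: |Δx| = |4 − -10| = 14 m
8–14 s: |Δx| = |6 − 4| = 2 m
14–20 s: |Δx| = |5 − 6| = 1 m
Total path = 30 m; average speed = 30/20 = 1.5 m/s.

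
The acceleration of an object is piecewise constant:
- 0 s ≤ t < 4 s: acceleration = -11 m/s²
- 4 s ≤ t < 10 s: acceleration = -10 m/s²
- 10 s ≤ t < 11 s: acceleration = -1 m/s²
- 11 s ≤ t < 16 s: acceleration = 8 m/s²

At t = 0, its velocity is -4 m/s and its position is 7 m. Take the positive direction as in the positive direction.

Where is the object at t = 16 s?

On each constant-a segment, Δv = aΔt and Δx = v₀Δt + ½aΔt²; chain segment to segment.
0–4 s: v starts -4 m/s; Δx = -4·4 + ½·-11·4² = -104 m; v ends -48 m/s.
4–10 s: v starts -48 m/s; Δx = -48·6 + ½·-10·6² = -468 m; v ends -108 m/s.
10–11 s: v starts -108 m/s; Δx = -108·1 + ½·-1·1² = -108.5 m; v ends -109 m/s.
11–16 s: v starts -109 m/s; Δx = -109·5 + ½·8·5² = -445 m; v ends -69 m/s.
x(16) = 7 + Σ Δx = -1118.5 m.

-1118.5 m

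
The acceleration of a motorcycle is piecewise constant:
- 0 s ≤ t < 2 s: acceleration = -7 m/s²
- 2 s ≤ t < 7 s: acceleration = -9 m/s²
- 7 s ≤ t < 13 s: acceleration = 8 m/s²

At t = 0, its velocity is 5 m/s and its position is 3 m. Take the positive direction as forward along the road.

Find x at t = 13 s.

-338.5 m

On each constant-a segment, Δv = aΔt and Δx = v₀Δt + ½aΔt²; chain segment to segment.
0–2 s: v starts 5 m/s; Δx = 5·2 + ½·-7·2² = -4 m; v ends -9 m/s.
2–7 s: v starts -9 m/s; Δx = -9·5 + ½·-9·5² = -157.5 m; v ends -54 m/s.
7–13 s: v starts -54 m/s; Δx = -54·6 + ½·8·6² = -180 m; v ends -6 m/s.
x(13) = 3 + Σ Δx = -338.5 m.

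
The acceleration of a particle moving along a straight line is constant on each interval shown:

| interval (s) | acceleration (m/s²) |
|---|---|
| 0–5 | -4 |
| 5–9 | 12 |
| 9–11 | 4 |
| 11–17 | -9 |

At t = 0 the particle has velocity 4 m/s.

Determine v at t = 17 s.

-14 m/s

Δv equals the area under the a-t graph; then v = v₀ + Δv.
0–5 s: -4 × 5 = -20 m/s
5–9 s: 12 × 4 = 48 m/s
9–11 s: 4 × 2 = 8 m/s
11–17 s: -9 × 6 = -54 m/s
Δv = -18 m/s, so v(17) = 4 + (-18) = -14 m/s.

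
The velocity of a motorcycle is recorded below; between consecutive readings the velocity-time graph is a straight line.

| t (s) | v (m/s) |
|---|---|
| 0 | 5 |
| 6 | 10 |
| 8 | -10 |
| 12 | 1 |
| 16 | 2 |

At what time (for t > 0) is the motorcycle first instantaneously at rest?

v changes sign on 6–8 s (from 10 to -10); the graph is linear there, so v = 0 at t = 6 + (-10)·(8 − 6)/(-10 − 10) = 7 s.

t = 7 s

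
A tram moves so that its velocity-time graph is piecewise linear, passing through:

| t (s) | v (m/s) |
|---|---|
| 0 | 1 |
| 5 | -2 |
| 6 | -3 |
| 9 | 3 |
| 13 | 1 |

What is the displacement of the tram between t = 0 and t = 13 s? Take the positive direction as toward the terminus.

Net displacement equals the area under the velocity-time graph (areas below the axis count negative).
0–5 s: ½(1 + -2)(5) = -2.5 m
5–6 s: ½(-2 + -3)(1) = -2.5 m
6–9 s: ½(-3 + 3)(3) = 0 m
9–13 s: ½(3 + 1)(4) = 8 m
Net displacement = 3 m

3 m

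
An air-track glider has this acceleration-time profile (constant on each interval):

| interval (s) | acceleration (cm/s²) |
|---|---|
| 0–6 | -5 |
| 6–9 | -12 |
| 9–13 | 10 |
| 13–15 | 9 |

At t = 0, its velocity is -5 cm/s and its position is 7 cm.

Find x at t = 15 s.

On each constant-a segment, Δv = aΔt and Δx = v₀Δt + ½aΔt²; chain segment to segment.
0–6 s: v starts -5 cm/s; Δx = -5·6 + ½·-5·6² = -120 cm; v ends -35 cm/s.
6–9 s: v starts -35 cm/s; Δx = -35·3 + ½·-12·3² = -159 cm; v ends -71 cm/s.
9–13 s: v starts -71 cm/s; Δx = -71·4 + ½·10·4² = -204 cm; v ends -31 cm/s.
13–15 s: v starts -31 cm/s; Δx = -31·2 + ½·9·2² = -44 cm; v ends -13 cm/s.
x(15) = 7 + Σ Δx = -520 cm.

-520 cm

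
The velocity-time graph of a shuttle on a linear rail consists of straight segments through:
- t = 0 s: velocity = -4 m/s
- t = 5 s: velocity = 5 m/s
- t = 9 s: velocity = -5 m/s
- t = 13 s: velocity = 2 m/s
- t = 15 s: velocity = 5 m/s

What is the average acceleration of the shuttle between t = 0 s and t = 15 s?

0.6 m/s²

Average acceleration = Δv/Δt = (5 − -4)/(15 − 0) = 0.6 m/s².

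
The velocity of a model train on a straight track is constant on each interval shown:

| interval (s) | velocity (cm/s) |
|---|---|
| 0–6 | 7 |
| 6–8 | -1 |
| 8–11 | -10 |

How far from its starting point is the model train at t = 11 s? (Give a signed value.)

10 cm

Displacement is the signed area under the v-t curve.
0–6 s: 7 × 6 = 42 cm
6–8 s: -1 × 2 = -2 cm
8–11 s: -10 × 3 = -30 cm
Net displacement = 10 cm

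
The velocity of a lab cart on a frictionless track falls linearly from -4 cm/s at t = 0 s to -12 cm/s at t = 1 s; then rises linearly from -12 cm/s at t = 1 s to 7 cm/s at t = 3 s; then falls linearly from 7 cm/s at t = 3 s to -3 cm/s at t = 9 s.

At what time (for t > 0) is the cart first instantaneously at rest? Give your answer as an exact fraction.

t = 43/19 s

v changes sign on 1–3 s (from -12 to 7); the graph is linear there, so v = 0 at t = 1 + (12)·(3 − 1)/(7 − -12) = 43/19 s.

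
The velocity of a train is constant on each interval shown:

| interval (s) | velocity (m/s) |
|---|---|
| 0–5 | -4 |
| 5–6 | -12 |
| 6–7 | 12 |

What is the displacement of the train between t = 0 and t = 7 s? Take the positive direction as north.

-20 m

Displacement is the signed area under the v-t curve.
0–5 s: -4 × 5 = -20 m
5–6 s: -12 × 1 = -12 m
6–7 s: 12 × 1 = 12 m
Net displacement = -20 m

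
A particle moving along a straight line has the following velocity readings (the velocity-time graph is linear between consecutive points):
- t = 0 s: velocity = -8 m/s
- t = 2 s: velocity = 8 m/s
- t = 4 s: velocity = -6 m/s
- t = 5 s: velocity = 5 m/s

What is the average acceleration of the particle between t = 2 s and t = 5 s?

-1 m/s²

Average acceleration = Δv/Δt = (5 − 8)/(5 − 2) = -1 m/s².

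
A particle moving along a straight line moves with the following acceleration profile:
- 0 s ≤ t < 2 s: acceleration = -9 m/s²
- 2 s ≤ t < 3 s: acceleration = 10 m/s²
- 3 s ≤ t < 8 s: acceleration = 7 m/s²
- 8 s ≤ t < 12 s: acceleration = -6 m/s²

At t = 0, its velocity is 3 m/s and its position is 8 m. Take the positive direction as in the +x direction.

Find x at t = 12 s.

120.5 m

On each constant-a segment, Δv = aΔt and Δx = v₀Δt + ½aΔt²; chain segment to segment.
0–2 s: v starts 3 m/s; Δx = 3·2 + ½·-9·2² = -12 m; v ends -15 m/s.
2–3 s: v starts -15 m/s; Δx = -15·1 + ½·10·1² = -10 m; v ends -5 m/s.
3–8 s: v starts -5 m/s; Δx = -5·5 + ½·7·5² = 62.5 m; v ends 30 m/s.
8–12 s: v starts 30 m/s; Δx = 30·4 + ½·-6·4² = 72 m; v ends 6 m/s.
x(12) = 8 + Σ Δx = 120.5 m.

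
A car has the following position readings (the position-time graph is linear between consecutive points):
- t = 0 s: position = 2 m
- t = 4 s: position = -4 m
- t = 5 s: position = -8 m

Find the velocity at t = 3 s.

-1.5 m/s

Velocity is the slope of the x-t graph on 0–4 s: (-4 − 2)/(4 − 0) = -1.5 m/s.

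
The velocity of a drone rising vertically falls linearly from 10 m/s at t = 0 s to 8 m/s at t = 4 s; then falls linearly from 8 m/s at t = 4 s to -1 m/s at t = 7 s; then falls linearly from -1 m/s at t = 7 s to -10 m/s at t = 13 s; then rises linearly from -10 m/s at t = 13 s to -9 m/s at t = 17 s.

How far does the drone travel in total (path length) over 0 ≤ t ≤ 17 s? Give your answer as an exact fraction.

707/6 m

Distance (not displacement) is the total path length: add the absolute areas under v-t.
0–4 s: |½(10 + 8)(4)| = 36 m
4–7 s: v = 0 at t = 20/3 s; triangle areas 32/3 + 1/6 = 65/6 m
7–13 s: |½(-1 + -10)(6)| = 33 m
13–17 s: |½(-10 + -9)(4)| = 38 m
Total distance = 707/6 m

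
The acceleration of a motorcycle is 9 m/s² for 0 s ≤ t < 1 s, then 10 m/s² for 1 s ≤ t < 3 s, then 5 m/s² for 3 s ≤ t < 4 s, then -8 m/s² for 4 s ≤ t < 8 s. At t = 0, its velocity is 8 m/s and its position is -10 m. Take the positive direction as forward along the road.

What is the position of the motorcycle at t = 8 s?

200 m

On each constant-a segment, Δv = aΔt and Δx = v₀Δt + ½aΔt²; chain segment to segment.
0–1 s: v starts 8 m/s; Δx = 8·1 + ½·9·1² = 12.5 m; v ends 17 m/s.
1–3 s: v starts 17 m/s; Δx = 17·2 + ½·10·2² = 54 m; v ends 37 m/s.
3–4 s: v starts 37 m/s; Δx = 37·1 + ½·5·1² = 39.5 m; v ends 42 m/s.
4–8 s: v starts 42 m/s; Δx = 42·4 + ½·-8·4² = 104 m; v ends 10 m/s.
x(8) = -10 + Σ Δx = 200 m.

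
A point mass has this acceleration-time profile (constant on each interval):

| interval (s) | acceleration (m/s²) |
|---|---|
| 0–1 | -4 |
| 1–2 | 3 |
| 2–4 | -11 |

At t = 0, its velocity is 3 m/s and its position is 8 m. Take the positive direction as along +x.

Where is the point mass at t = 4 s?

On each constant-a segment, Δv = aΔt and Δx = v₀Δt + ½aΔt²; chain segment to segment.
0–1 s: v starts 3 m/s; Δx = 3·1 + ½·-4·1² = 1 m; v ends -1 m/s.
1–2 s: v starts -1 m/s; Δx = -1·1 + ½·3·1² = 0.5 m; v ends 2 m/s.
2–4 s: v starts 2 m/s; Δx = 2·2 + ½·-11·2² = -18 m; v ends -20 m/s.
x(4) = 8 + Σ Δx = -8.5 m.

-8.5 m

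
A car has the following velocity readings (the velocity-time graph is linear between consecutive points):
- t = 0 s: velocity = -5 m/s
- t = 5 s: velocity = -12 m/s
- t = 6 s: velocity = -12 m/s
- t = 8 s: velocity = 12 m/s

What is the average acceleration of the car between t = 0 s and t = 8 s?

2.125 m/s²

Average acceleration = Δv/Δt = (12 − -5)/(8 − 0) = 2.125 m/s².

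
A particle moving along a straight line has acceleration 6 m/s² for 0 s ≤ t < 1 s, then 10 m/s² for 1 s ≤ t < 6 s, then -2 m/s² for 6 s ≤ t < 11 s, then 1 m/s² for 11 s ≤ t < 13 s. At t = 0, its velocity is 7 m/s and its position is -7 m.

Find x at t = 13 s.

On each constant-a segment, Δv = aΔt and Δx = v₀Δt + ½aΔt²; chain segment to segment.
0–1 s: v starts 7 m/s; Δx = 7·1 + ½·6·1² = 10 m; v ends 13 m/s.
1–6 s: v starts 13 m/s; Δx = 13·5 + ½·10·5² = 190 m; v ends 63 m/s.
6–11 s: v starts 63 m/s; Δx = 63·5 + ½·-2·5² = 290 m; v ends 53 m/s.
11–13 s: v starts 53 m/s; Δx = 53·2 + ½·1·2² = 108 m; v ends 55 m/s.
x(13) = -7 + Σ Δx = 591 m.

591 m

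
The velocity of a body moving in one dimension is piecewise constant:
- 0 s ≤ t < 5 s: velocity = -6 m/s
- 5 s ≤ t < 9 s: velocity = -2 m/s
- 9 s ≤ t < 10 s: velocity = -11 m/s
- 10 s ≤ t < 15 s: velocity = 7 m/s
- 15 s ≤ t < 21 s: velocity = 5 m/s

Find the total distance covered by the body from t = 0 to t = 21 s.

114 m

Distance (not displacement) is the total path length: add the absolute areas under v-t.
0–5 s: |-6| × 5 = 30 m
5–9 s: |-2| × 4 = 8 m
9–10 s: |-11| × 1 = 11 m
10–15 s: |7| × 5 = 35 m
15–21 s: |5| × 6 = 30 m
Total distance = 114 m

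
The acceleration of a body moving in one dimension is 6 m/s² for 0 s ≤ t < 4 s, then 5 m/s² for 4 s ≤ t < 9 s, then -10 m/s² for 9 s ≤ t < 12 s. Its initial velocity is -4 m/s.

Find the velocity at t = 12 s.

15 m/s

Δv equals the area under the a-t graph; then v = v₀ + Δv.
0–4 s: 6 × 4 = 24 m/s
4–9 s: 5 × 5 = 25 m/s
9–12 s: -10 × 3 = -30 m/s
Δv = 19 m/s, so v(12) = -4 + (19) = 15 m/s.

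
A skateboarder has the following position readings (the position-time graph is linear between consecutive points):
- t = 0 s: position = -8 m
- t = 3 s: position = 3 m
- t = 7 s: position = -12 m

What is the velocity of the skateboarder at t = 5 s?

Velocity is the slope of the x-t graph on 3–7 s: (-12 − 3)/(7 − 3) = -3.75 m/s.

-3.75 m/s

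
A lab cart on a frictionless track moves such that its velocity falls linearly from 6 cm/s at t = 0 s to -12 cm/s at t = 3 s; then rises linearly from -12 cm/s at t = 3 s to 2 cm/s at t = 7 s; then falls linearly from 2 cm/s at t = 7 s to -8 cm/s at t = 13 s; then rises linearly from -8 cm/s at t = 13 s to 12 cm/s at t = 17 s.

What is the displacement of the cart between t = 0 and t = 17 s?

Displacement is the signed area under the v-t curve.
0–3 s: ½(6 + -12)(3) = -9 cm
3–7 s: ½(-12 + 2)(4) = -20 cm
7–13 s: ½(2 + -8)(6) = -18 cm
13–17 s: ½(-8 + 12)(4) = 8 cm
Net displacement = -39 cm

-39 cm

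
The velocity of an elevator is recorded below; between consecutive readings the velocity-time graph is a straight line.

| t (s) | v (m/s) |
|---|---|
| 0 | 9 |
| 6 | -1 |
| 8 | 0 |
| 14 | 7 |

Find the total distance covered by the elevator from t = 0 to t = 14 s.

Distance (not displacement) is the total path length: add the absolute areas under v-t.
0–6 s: v = 0 at t = 5.4 s; triangle areas 24.3 + 0.3 = 24.6 m
6–8 s: |½(-1 + 0)(2)| = 1 m
8–14 s: |½(0 + 7)(6)| = 21 m
Total distance = 46.6 m

46.6 m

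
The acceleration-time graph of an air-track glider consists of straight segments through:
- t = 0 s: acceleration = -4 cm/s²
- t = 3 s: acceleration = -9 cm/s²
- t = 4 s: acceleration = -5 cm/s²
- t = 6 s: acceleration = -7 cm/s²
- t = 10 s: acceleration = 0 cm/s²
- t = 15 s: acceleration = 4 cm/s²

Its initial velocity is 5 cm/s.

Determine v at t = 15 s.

Δv equals the area under the a-t graph; then v = v₀ + Δv.
0–3 s: ½(-4 + -9)(3) = -19.5 cm/s
3–4 s: ½(-9 + -5)(1) = -7 cm/s
4–6 s: ½(-5 + -7)(2) = -12 cm/s
6–10 s: ½(-7 + 0)(4) = -14 cm/s
10–15 s: ½(0 + 4)(5) = 10 cm/s
Δv = -42.5 cm/s, so v(15) = 5 + (-42.5) = -37.5 cm/s.

-37.5 cm/s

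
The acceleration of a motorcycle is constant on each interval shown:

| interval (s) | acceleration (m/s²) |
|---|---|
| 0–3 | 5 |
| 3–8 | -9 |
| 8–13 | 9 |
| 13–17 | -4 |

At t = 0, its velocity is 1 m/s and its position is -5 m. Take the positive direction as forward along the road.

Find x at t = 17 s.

-12.5 m

On each constant-a segment, Δv = aΔt and Δx = v₀Δt + ½aΔt²; chain segment to segment.
0–3 s: v starts 1 m/s; Δx = 1·3 + ½·5·3² = 25.5 m; v ends 16 m/s.
3–8 s: v starts 16 m/s; Δx = 16·5 + ½·-9·5² = -32.5 m; v ends -29 m/s.
8–13 s: v starts -29 m/s; Δx = -29·5 + ½·9·5² = -32.5 m; v ends 16 m/s.
13–17 s: v starts 16 m/s; Δx = 16·4 + ½·-4·4² = 32 m; v ends 0 m/s.
x(17) = -5 + Σ Δx = -12.5 m.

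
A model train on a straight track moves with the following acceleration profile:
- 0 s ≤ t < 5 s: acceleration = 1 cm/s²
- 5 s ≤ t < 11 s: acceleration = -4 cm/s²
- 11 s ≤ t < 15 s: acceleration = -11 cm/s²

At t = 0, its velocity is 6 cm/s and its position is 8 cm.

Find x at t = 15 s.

-95.5 cm

On each constant-a segment, Δv = aΔt and Δx = v₀Δt + ½aΔt²; chain segment to segment.
0–5 s: v starts 6 cm/s; Δx = 6·5 + ½·1·5² = 42.5 cm; v ends 11 cm/s.
5–11 s: v starts 11 cm/s; Δx = 11·6 + ½·-4·6² = -6 cm; v ends -13 cm/s.
11–15 s: v starts -13 cm/s; Δx = -13·4 + ½·-11·4² = -140 cm; v ends -57 cm/s.
x(15) = 8 + Σ Δx = -95.5 cm.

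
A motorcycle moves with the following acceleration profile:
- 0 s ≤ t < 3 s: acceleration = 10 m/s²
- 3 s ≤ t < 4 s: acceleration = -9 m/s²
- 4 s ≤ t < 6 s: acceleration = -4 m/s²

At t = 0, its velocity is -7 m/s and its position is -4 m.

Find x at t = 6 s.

58.5 m

On each constant-a segment, Δv = aΔt and Δx = v₀Δt + ½aΔt²; chain segment to segment.
0–3 s: v starts -7 m/s; Δx = -7·3 + ½·10·3² = 24 m; v ends 23 m/s.
3–4 s: v starts 23 m/s; Δx = 23·1 + ½·-9·1² = 18.5 m; v ends 14 m/s.
4–6 s: v starts 14 m/s; Δx = 14·2 + ½·-4·2² = 20 m; v ends 6 m/s.
x(6) = -4 + Σ Δx = 58.5 m.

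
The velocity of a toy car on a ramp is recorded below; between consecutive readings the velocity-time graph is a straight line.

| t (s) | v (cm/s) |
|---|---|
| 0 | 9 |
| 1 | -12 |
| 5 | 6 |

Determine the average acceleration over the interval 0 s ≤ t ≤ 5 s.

-0.6 cm/s²

Average acceleration = Δv/Δt = (6 − 9)/(5 − 0) = -0.6 cm/s².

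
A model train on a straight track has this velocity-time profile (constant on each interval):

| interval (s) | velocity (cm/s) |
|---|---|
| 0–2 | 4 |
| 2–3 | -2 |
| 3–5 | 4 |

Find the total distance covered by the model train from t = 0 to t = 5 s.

18 cm

Distance (not displacement) is the total path length: add the absolute areas under v-t.
0–2 s: |4| × 2 = 8 cm
2–3 s: |-2| × 1 = 2 cm
3–5 s: |4| × 2 = 8 cm
Total distance = 18 cm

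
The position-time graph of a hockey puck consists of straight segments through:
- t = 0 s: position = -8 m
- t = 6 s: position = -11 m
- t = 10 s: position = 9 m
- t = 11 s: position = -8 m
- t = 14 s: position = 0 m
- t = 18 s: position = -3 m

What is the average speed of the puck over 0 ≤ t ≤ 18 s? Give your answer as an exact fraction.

Average speed = (total path length)/(elapsed time); on a piecewise-linear x-t graph the path length is Σ|Δx|.
0–6 s: |Δx| = |-11 − -8| = 3 m
6–10 s: |Δx| = |9 − -11| = 20 m
10–11 s: |Δx| = |-8 − 9| = 17 m
11–14 s: |Δx| = |0 − -8| = 8 m
14–18 s: |Δx| = |-3 − 0| = 3 m
Total path = 51 m; average speed = 51/18 = 17/6 m/s.

17/6 m/s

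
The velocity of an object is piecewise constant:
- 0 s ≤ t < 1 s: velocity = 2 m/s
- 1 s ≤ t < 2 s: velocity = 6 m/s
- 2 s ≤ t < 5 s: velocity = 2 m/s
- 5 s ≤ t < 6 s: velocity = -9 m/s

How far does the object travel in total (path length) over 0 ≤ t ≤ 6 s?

Distance (not displacement) is the total path length: add the absolute areas under v-t.
0–1 s: |2| × 1 = 2 m
1–2 s: |6| × 1 = 6 m
2–5 s: |2| × 3 = 6 m
5–6 s: |-9| × 1 = 9 m
Total distance = 23 m

23 m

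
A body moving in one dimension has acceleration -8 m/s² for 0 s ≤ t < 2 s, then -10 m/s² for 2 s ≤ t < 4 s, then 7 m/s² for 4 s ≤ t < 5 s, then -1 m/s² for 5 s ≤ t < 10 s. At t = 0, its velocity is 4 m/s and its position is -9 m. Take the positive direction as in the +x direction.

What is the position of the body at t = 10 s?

On each constant-a segment, Δv = aΔt and Δx = v₀Δt + ½aΔt²; chain segment to segment.
0–2 s: v starts 4 m/s; Δx = 4·2 + ½·-8·2² = -8 m; v ends -12 m/s.
2–4 s: v starts -12 m/s; Δx = -12·2 + ½·-10·2² = -44 m; v ends -32 m/s.
4–5 s: v starts -32 m/s; Δx = -32·1 + ½·7·1² = -28.5 m; v ends -25 m/s.
5–10 s: v starts -25 m/s; Δx = -25·5 + ½·-1·5² = -137.5 m; v ends -30 m/s.
x(10) = -9 + Σ Δx = -227 m.

-227 m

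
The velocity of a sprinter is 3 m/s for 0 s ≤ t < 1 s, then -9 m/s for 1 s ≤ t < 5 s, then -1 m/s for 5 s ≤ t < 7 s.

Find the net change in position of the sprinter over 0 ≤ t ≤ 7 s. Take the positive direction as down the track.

Displacement is the signed area under the v-t curve.
0–1 s: 3 × 1 = 3 m
1–5 s: -9 × 4 = -36 m
5–7 s: -1 × 2 = -2 m
Net displacement = -35 m

-35 m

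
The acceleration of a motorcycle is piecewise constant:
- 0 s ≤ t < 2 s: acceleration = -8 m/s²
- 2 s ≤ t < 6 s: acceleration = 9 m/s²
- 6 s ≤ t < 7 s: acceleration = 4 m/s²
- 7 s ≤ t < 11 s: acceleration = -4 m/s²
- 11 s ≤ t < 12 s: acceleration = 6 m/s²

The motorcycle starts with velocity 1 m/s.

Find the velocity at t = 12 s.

15 m/s

Δv equals the area under the a-t graph; then v = v₀ + Δv.
0–2 s: -8 × 2 = -16 m/s
2–6 s: 9 × 4 = 36 m/s
6–7 s: 4 × 1 = 4 m/s
7–11 s: -4 × 4 = -16 m/s
11–12 s: 6 × 1 = 6 m/s
Δv = 14 m/s, so v(12) = 1 + (14) = 15 m/s.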